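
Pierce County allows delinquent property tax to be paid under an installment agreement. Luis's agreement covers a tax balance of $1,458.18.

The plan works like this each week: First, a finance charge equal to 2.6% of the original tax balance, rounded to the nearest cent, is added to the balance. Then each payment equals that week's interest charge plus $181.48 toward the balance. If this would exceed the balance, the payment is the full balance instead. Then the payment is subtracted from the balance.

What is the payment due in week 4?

Week 1: opening $1,458.18; interest $37.91 → $1,496.09; payment $219.39; balance $1,276.70
Week 2: opening $1,276.70; interest $37.91 → $1,314.61; payment $219.39; balance $1,095.22
Week 3: opening $1,095.22; interest $37.91 → $1,133.13; payment $219.39; balance $913.74
Week 4: opening $913.74; interest $37.91 → $951.65; payment $219.39; balance $732.26

$219.39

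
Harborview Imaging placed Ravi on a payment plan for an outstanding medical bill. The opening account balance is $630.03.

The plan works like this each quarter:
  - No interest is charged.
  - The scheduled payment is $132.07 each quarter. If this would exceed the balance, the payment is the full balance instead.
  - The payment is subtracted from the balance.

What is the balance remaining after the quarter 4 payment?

$101.75

# | Opening | Payment | End bal
1 | $630.03 | $132.07 | $497.96
2 | $497.96 | $132.07 | $365.89
3 | $365.89 | $132.07 | $233.82
4 | $233.82 | $132.07 | $101.75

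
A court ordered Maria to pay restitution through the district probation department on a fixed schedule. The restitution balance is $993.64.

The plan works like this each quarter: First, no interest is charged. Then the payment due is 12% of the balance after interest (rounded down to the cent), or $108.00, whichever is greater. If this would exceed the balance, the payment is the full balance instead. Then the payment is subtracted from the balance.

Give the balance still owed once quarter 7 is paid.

$226.41

# | Opening | Payment | End bal
1 | $993.64 | $119.23 | $874.41
2 | $874.41 | $108.00 | $766.41
3 | $766.41 | $108.00 | $658.41
4 | $658.41 | $108.00 | $550.41
5 | $550.41 | $108.00 | $442.41
6 | $442.41 | $108.00 | $334.41
7 | $334.41 | $108.00 | $226.41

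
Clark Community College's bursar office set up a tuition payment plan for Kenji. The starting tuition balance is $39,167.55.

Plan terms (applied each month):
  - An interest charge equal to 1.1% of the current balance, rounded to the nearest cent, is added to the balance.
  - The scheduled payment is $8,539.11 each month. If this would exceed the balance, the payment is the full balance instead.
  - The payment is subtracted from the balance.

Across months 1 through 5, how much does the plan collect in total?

$40,419.99

Month 1: $39,167.55 +$430.84 interest = $39,598.39; pay $8,539.11 → $31,059.28
Month 2: $31,059.28 +$341.65 interest = $31,400.93; pay $8,539.11 → $22,861.82
Month 3: $22,861.82 +$251.48 interest = $23,113.30; pay $8,539.11 → $14,574.19
Month 4: $14,574.19 +$160.32 interest = $14,734.51; pay $8,539.11 → $6,195.40
Month 5: $6,195.40 +$68.15 interest = $6,263.55; pay $6,263.55 → $0.00
Total paid: $40,419.99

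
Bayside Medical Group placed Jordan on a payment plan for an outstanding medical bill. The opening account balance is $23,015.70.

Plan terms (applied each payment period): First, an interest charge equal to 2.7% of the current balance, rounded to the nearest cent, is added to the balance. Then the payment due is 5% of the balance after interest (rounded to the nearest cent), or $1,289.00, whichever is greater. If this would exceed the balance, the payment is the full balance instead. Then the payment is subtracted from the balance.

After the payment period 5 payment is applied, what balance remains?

$19,492.64

Payment period 1: $23,015.70 +$621.42 interest = $23,637.12; pay $1,289.00 → $22,348.12
Payment period 2: $22,348.12 +$603.40 interest = $22,951.52; pay $1,289.00 → $21,662.52
Payment period 3: $21,662.52 +$584.89 interest = $22,247.41; pay $1,289.00 → $20,958.41
Payment period 4: $20,958.41 +$565.88 interest = $21,524.29; pay $1,289.00 → $20,235.29
Payment period 5: $20,235.29 +$546.35 interest = $20,781.64; pay $1,289.00 → $19,492.64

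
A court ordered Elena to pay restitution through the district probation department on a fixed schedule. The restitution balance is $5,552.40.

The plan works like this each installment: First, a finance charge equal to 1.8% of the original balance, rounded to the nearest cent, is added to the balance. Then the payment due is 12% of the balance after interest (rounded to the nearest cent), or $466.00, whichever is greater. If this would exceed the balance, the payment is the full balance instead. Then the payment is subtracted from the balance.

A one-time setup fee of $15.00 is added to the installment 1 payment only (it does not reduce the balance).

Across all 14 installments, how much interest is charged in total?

Installment 1: $5,552.40 +$99.94 interest = $5,652.34; pay $678.28 (+ $15.00 fee) → $4,974.06
Installment 2: $4,974.06 +$99.94 interest = $5,074.00; pay $608.88 → $4,465.12
Installment 3: $4,465.12 +$99.94 interest = $4,565.06; pay $547.81 → $4,017.25
Installment 4: $4,017.25 +$99.94 interest = $4,117.19; pay $494.06 → $3,623.13
Installment 5: $3,623.13 +$99.94 interest = $3,723.07; pay $466.00 → $3,257.07
Installment 6: $3,257.07 +$99.94 interest = $3,357.01; pay $466.00 → $2,891.01
Installment 7: $2,891.01 +$99.94 interest = $2,990.95; pay $466.00 → $2,524.95
Installment 8: $2,524.95 +$99.94 interest = $2,624.89; pay $466.00 → $2,158.89
Installment 9: $2,158.89 +$99.94 interest = $2,258.83; pay $466.00 → $1,792.83
Installment 10: $1,792.83 +$99.94 interest = $1,892.77; pay $466.00 → $1,426.77
Installment 11: $1,426.77 +$99.94 interest = $1,526.71; pay $466.00 → $1,060.71
Installment 12: $1,060.71 +$99.94 interest = $1,160.65; pay $466.00 → $694.65
Installment 13: $694.65 +$99.94 interest = $794.59; pay $466.00 → $328.59
Installment 14: $328.59 +$99.94 interest = $428.53; pay $428.53 → $0.00
Total interest: $99.94 + $99.94 + $99.94 + $99.94 + $99.94 + $99.94 + $99.94 + $99.94 + $99.94 + $99.94 + $99.94 + $99.94 + $99.94 + $99.94 = $1,399.16

$1,399.16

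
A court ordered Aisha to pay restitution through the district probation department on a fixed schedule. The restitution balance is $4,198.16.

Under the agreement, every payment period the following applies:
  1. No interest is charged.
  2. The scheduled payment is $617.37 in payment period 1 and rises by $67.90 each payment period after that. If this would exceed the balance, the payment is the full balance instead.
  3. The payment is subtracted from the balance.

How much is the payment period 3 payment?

Payment period 1: $4,198.16 − $617.37 → $3,580.79
Payment period 2: $3,580.79 − $685.27 → $2,895.52
Payment period 3: $2,895.52 − $753.17 → $2,142.35

$753.17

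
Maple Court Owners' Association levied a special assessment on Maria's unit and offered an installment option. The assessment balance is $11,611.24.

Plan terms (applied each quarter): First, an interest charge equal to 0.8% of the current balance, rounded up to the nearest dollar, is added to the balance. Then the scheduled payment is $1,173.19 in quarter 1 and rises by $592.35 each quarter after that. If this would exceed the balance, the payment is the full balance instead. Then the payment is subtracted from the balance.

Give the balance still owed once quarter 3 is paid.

$6,563.62

Quarter 1: opening $11,611.24; interest $93.00 → $11,704.24; payment $1,173.19; balance $10,531.05
Quarter 2: opening $10,531.05; interest $85.00 → $10,616.05; payment $1,765.54; balance $8,850.51
Quarter 3: opening $8,850.51; interest $71.00 → $8,921.51; payment $2,357.89; balance $6,563.62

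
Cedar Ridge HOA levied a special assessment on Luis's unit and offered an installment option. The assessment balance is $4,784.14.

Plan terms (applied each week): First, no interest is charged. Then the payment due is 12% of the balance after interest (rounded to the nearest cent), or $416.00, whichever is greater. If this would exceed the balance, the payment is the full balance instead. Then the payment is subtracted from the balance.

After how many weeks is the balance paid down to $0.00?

Week 1: opening $4,784.14; payment $574.10; balance $4,210.04
Week 2: opening $4,210.04; payment $505.20; balance $3,704.84
Week 3: opening $3,704.84; payment $444.58; balance $3,260.26
Week 4: opening $3,260.26; payment $416.00; balance $2,844.26
Week 5: opening $2,844.26; payment $416.00; balance $2,428.26
Week 6: opening $2,428.26; payment $416.00; balance $2,012.26
Week 7: opening $2,012.26; payment $416.00; balance $1,596.26
Week 8: opening $1,596.26; payment $416.00; balance $1,180.26
Week 9: opening $1,180.26; payment $416.00; balance $764.26
Week 10: opening $764.26; payment $416.00; balance $348.26
Week 11: opening $348.26; payment $348.26; balance $0.00
Balance reaches $0.00 in week 11.

11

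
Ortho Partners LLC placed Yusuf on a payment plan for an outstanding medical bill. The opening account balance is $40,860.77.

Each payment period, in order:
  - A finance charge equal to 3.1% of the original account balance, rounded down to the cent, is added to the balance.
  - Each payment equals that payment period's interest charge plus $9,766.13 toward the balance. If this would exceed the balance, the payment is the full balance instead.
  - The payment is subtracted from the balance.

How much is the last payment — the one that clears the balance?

$3,062.93

Payment period 1: opening $40,860.77; interest $1,266.68 → $42,127.45; payment $11,032.81; balance $31,094.64
Payment period 2: opening $31,094.64; interest $1,266.68 → $32,361.32; payment $11,032.81; balance $21,328.51
Payment period 3: opening $21,328.51; interest $1,266.68 → $22,595.19; payment $11,032.81; balance $11,562.38
Payment period 4: opening $11,562.38; interest $1,266.68 → $12,829.06; payment $11,032.81; balance $1,796.25
Payment period 5: opening $1,796.25; interest $1,266.68 → $3,062.93; payment $3,062.93; balance $0.00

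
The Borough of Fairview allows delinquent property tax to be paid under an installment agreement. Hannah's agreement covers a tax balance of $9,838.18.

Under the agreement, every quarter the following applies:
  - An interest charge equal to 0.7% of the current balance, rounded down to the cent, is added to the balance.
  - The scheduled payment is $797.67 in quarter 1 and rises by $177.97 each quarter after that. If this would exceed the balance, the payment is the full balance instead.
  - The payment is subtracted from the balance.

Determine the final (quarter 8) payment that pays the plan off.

Quarter 1: opening $9,838.18; interest $68.86 → $9,907.04; payment $797.67; balance $9,109.37
Quarter 2: opening $9,109.37; interest $63.76 → $9,173.13; payment $975.64; balance $8,197.49
Quarter 3: opening $8,197.49; interest $57.38 → $8,254.87; payment $1,153.61; balance $7,101.26
Quarter 4: opening $7,101.26; interest $49.70 → $7,150.96; payment $1,331.58; balance $5,819.38
Quarter 5: opening $5,819.38; interest $40.73 → $5,860.11; payment $1,509.55; balance $4,350.56
Quarter 6: opening $4,350.56; interest $30.45 → $4,381.01; payment $1,687.52; balance $2,693.49
Quarter 7: opening $2,693.49; interest $18.85 → $2,712.34; payment $1,865.49; balance $846.85
Quarter 8: opening $846.85; interest $5.92 → $852.77; payment $852.77; balance $0.00

$852.77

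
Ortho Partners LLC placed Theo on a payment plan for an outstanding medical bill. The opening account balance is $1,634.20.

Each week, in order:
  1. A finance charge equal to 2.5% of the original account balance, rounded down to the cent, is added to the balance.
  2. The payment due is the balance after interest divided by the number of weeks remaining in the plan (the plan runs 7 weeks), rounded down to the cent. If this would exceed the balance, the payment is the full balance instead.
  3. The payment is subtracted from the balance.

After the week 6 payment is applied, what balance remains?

$298.53

# | Opening | Interest | Payment | End bal
1 | $1,634.20 | $40.85 | $239.29 | $1,435.76
2 | $1,435.76 | $40.85 | $246.10 | $1,230.51
3 | $1,230.51 | $40.85 | $254.27 | $1,017.09
4 | $1,017.09 | $40.85 | $264.48 | $793.46
5 | $793.46 | $40.85 | $278.10 | $556.21
6 | $556.21 | $40.85 | $298.53 | $298.53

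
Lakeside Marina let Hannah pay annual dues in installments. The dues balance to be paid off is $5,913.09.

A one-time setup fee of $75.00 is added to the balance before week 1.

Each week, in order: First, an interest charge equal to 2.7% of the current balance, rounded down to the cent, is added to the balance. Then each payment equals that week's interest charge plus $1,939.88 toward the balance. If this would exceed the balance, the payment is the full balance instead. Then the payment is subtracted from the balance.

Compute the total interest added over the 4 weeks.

Week 1: opening $5,988.09; interest $161.67 → $6,149.76; payment $2,101.55; balance $4,048.21
Week 2: opening $4,048.21; interest $109.30 → $4,157.51; payment $2,049.18; balance $2,108.33
Week 3: opening $2,108.33; interest $56.92 → $2,165.25; payment $1,996.80; balance $168.45
Week 4: opening $168.45; interest $4.54 → $172.99; payment $172.99; balance $0.00
Total interest: $161.67 + $109.30 + $56.92 + $4.54 = $332.43

$332.43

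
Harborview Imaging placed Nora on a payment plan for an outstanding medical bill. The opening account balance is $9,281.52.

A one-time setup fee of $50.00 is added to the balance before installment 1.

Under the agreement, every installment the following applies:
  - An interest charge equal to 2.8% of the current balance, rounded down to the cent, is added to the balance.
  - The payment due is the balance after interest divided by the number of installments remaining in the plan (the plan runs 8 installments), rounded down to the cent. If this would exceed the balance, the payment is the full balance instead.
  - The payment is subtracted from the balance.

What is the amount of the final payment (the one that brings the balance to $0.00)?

Installment 1: opening $9,331.52; interest $261.28 → $9,592.80; payment $1,199.10; balance $8,393.70
Installment 2: opening $8,393.70; interest $235.02 → $8,628.72; payment $1,232.67; balance $7,396.05
Installment 3: opening $7,396.05; interest $207.08 → $7,603.13; payment $1,267.18; balance $6,335.95
Installment 4: opening $6,335.95; interest $177.40 → $6,513.35; payment $1,302.67; balance $5,210.68
Installment 5: opening $5,210.68; interest $145.89 → $5,356.57; payment $1,339.14; balance $4,017.43
Installment 6: opening $4,017.43; interest $112.48 → $4,129.91; payment $1,376.63; balance $2,753.28
Installment 7: opening $2,753.28; interest $77.09 → $2,830.37; payment $1,415.18; balance $1,415.19
Installment 8: opening $1,415.19; interest $39.62 → $1,454.81; payment $1,454.81; balance $0.00

$1,454.81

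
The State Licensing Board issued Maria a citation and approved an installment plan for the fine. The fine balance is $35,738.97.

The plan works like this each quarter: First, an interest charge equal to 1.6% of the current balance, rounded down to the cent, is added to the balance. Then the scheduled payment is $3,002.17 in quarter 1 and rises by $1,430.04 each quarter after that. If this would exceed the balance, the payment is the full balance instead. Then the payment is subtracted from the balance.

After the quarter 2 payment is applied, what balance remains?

Quarter 1: opening $35,738.97; interest $571.82 → $36,310.79; payment $3,002.17; balance $33,308.62
Quarter 2: opening $33,308.62; interest $532.93 → $33,841.55; payment $4,432.21; balance $29,409.34

$29,409.34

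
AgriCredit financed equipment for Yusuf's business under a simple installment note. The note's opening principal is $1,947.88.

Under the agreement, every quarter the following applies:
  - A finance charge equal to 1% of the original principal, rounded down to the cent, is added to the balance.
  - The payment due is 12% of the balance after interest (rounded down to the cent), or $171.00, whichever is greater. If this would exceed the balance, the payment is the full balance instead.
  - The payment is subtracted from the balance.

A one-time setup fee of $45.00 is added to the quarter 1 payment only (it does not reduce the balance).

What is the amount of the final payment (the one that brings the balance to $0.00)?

Quarter 1: opening $1,947.88; interest $19.47 → $1,967.35; payment $236.08 (+ $45.00 fee); balance $1,731.27
Quarter 2: opening $1,731.27; interest $19.47 → $1,750.74; payment $210.08; balance $1,540.66
Quarter 3: opening $1,540.66; interest $19.47 → $1,560.13; payment $187.21; balance $1,372.92
Quarter 4: opening $1,372.92; interest $19.47 → $1,392.39; payment $171.00; balance $1,221.39
Quarter 5: opening $1,221.39; interest $19.47 → $1,240.86; payment $171.00; balance $1,069.86
Quarter 6: opening $1,069.86; interest $19.47 → $1,089.33; payment $171.00; balance $918.33
Quarter 7: opening $918.33; interest $19.47 → $937.80; payment $171.00; balance $766.80
Quarter 8: opening $766.80; interest $19.47 → $786.27; payment $171.00; balance $615.27
Quarter 9: opening $615.27; interest $19.47 → $634.74; payment $171.00; balance $463.74
Quarter 10: opening $463.74; interest $19.47 → $483.21; payment $171.00; balance $312.21
Quarter 11: opening $312.21; interest $19.47 → $331.68; payment $171.00; balance $160.68
Quarter 12: opening $160.68; interest $19.47 → $180.15; payment $171.00; balance $9.15
Quarter 13: opening $9.15; interest $19.47 → $28.62; payment $28.62; balance $0.00

$28.62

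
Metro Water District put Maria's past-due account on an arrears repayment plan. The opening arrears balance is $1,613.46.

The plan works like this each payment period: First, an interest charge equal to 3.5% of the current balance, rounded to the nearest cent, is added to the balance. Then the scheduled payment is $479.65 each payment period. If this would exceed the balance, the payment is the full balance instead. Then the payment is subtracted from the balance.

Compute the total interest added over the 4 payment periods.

$134.92

# | Opening | Interest | Payment | End bal
1 | $1,613.46 | $56.47 | $479.65 | $1,190.28
2 | $1,190.28 | $41.66 | $479.65 | $752.29
3 | $752.29 | $26.33 | $479.65 | $298.97
4 | $298.97 | $10.46 | $309.43 | $0.00
Total interest: $56.47 + $41.66 + $26.33 + $10.46 = $134.92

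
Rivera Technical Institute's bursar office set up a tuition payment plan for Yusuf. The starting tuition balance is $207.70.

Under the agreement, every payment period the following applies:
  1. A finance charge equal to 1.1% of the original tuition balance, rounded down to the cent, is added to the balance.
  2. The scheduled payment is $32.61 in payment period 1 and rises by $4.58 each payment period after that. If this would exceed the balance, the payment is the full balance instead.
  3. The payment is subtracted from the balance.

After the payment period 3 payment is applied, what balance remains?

Payment period 1: opening $207.70; interest $2.28 → $209.98; payment $32.61; balance $177.37
Payment period 2: opening $177.37; interest $2.28 → $179.65; payment $37.19; balance $142.46
Payment period 3: opening $142.46; interest $2.28 → $144.74; payment $41.77; balance $102.97

$102.97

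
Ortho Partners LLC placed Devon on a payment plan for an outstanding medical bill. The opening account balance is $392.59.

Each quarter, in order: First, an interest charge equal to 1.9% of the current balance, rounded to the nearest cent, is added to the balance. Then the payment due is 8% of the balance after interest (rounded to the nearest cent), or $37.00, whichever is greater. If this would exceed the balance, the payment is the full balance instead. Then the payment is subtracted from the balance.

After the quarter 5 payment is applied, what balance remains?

$239.17

Quarter 1: $392.59 +$7.46 interest = $400.05; pay $37.00 → $363.05
Quarter 2: $363.05 +$6.90 interest = $369.95; pay $37.00 → $332.95
Quarter 3: $332.95 +$6.33 interest = $339.28; pay $37.00 → $302.28
Quarter 4: $302.28 +$5.74 interest = $308.02; pay $37.00 → $271.02
Quarter 5: $271.02 +$5.15 interest = $276.17; pay $37.00 → $239.17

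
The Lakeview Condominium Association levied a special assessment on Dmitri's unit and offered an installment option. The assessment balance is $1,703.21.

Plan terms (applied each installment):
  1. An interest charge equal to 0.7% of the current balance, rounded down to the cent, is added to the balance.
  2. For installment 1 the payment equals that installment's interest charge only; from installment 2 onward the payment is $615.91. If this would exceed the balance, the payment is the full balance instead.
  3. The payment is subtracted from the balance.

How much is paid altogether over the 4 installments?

$1,738.17

# | Opening | Interest | Payment | End bal
1 | $1,703.21 | $11.92 | $11.92 | $1,703.21
2 | $1,703.21 | $11.92 | $615.91 | $1,099.22
3 | $1,099.22 | $7.69 | $615.91 | $491.00
4 | $491.00 | $3.43 | $494.43 | $0.00
Total paid: $1,738.17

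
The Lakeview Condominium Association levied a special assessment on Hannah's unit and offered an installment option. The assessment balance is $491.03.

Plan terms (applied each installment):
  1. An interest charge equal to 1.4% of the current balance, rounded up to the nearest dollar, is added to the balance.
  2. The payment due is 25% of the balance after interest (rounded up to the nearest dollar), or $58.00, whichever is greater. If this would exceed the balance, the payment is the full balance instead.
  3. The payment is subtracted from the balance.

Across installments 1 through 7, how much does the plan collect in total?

$518.03

Installment 1: $491.03 +$7.00 interest = $498.03; pay $125.00 → $373.03
Installment 2: $373.03 +$6.00 interest = $379.03; pay $95.00 → $284.03
Installment 3: $284.03 +$4.00 interest = $288.03; pay $73.00 → $215.03
Installment 4: $215.03 +$4.00 interest = $219.03; pay $58.00 → $161.03
Installment 5: $161.03 +$3.00 interest = $164.03; pay $58.00 → $106.03
Installment 6: $106.03 +$2.00 interest = $108.03; pay $58.00 → $50.03
Installment 7: $50.03 +$1.00 interest = $51.03; pay $51.03 → $0.00
Total paid: $518.03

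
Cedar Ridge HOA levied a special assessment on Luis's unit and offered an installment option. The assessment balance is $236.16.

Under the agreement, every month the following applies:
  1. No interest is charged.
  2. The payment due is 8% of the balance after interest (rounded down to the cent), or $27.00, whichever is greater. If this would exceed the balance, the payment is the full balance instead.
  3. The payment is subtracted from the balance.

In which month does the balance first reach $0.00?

9

Month 1: opening $236.16; payment $27.00; balance $209.16
Month 2: opening $209.16; payment $27.00; balance $182.16
Month 3: opening $182.16; payment $27.00; balance $155.16
Month 4: opening $155.16; payment $27.00; balance $128.16
Month 5: opening $128.16; payment $27.00; balance $101.16
Month 6: opening $101.16; payment $27.00; balance $74.16
Month 7: opening $74.16; payment $27.00; balance $47.16
Month 8: opening $47.16; payment $27.00; balance $20.16
Month 9: opening $20.16; payment $20.16; balance $0.00
Balance reaches $0.00 in month 9.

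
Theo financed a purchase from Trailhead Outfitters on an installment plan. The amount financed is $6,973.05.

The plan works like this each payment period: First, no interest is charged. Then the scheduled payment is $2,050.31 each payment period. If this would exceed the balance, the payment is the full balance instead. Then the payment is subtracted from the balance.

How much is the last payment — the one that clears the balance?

$822.12

Payment period 1: $6,973.05 − $2,050.31 → $4,922.74
Payment period 2: $4,922.74 − $2,050.31 → $2,872.43
Payment period 3: $2,872.43 − $2,050.31 → $822.12
Payment period 4: $822.12 − $822.12 → $0.00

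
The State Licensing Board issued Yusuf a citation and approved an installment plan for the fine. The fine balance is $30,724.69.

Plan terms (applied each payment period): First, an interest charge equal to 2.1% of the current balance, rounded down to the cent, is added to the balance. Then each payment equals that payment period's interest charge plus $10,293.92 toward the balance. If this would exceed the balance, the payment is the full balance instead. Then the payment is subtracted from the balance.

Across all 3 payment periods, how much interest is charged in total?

Payment period 1: opening $30,724.69; interest $645.21 → $31,369.90; payment $10,939.13; balance $20,430.77
Payment period 2: opening $20,430.77; interest $429.04 → $20,859.81; payment $10,722.96; balance $10,136.85
Payment period 3: opening $10,136.85; interest $212.87 → $10,349.72; payment $10,349.72; balance $0.00
Total interest: $645.21 + $429.04 + $212.87 = $1,287.12

$1,287.12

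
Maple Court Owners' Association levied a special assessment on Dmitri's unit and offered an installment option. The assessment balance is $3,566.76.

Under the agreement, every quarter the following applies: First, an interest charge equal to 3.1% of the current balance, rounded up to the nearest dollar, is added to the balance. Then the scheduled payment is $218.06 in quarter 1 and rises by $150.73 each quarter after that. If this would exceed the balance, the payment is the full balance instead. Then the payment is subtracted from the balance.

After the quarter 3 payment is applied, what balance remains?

Quarter 1: $3,566.76 +$111.00 interest = $3,677.76; pay $218.06 → $3,459.70
Quarter 2: $3,459.70 +$108.00 interest = $3,567.70; pay $368.79 → $3,198.91
Quarter 3: $3,198.91 +$100.00 interest = $3,298.91; pay $519.52 → $2,779.39

$2,779.39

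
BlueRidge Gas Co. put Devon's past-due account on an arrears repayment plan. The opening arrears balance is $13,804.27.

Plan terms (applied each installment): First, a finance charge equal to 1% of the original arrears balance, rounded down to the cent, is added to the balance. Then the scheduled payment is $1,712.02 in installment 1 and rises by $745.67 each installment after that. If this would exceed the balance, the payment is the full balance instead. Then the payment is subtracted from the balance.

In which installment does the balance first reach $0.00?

5

Installment 1: opening $13,804.27; interest $138.04 → $13,942.31; payment $1,712.02; balance $12,230.29
Installment 2: opening $12,230.29; interest $138.04 → $12,368.33; payment $2,457.69; balance $9,910.64
Installment 3: opening $9,910.64; interest $138.04 → $10,048.68; payment $3,203.36; balance $6,845.32
Installment 4: opening $6,845.32; interest $138.04 → $6,983.36; payment $3,949.03; balance $3,034.33
Installment 5: opening $3,034.33; interest $138.04 → $3,172.37; payment $3,172.37; balance $0.00
Balance reaches $0.00 in installment 5.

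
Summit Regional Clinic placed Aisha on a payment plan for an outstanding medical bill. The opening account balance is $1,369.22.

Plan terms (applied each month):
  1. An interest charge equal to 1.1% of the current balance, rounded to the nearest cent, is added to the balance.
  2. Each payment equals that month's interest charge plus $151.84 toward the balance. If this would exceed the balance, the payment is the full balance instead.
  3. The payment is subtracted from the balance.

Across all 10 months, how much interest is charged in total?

$75.45

Month 1: $1,369.22 +$15.06 interest = $1,384.28; pay $166.90 → $1,217.38
Month 2: $1,217.38 +$13.39 interest = $1,230.77; pay $165.23 → $1,065.54
Month 3: $1,065.54 +$11.72 interest = $1,077.26; pay $163.56 → $913.70
Month 4: $913.70 +$10.05 interest = $923.75; pay $161.89 → $761.86
Month 5: $761.86 +$8.38 interest = $770.24; pay $160.22 → $610.02
Month 6: $610.02 +$6.71 interest = $616.73; pay $158.55 → $458.18
Month 7: $458.18 +$5.04 interest = $463.22; pay $156.88 → $306.34
Month 8: $306.34 +$3.37 interest = $309.71; pay $155.21 → $154.50
Month 9: $154.50 +$1.70 interest = $156.20; pay $153.54 → $2.66
Month 10: $2.66 +$0.03 interest = $2.69; pay $2.69 → $0.00
Total interest: $15.06 + $13.39 + $11.72 + $10.05 + $8.38 + $6.71 + $5.04 + $3.37 + $1.70 + $0.03 = $75.45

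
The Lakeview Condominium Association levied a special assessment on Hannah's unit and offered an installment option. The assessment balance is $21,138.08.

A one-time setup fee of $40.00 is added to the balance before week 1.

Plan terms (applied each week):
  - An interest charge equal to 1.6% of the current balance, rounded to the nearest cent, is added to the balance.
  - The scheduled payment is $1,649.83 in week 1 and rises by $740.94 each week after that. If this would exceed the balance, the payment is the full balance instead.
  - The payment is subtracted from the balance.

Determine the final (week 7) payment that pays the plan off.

Week 1: $21,178.08 +$338.85 interest = $21,516.93; pay $1,649.83 → $19,867.10
Week 2: $19,867.10 +$317.87 interest = $20,184.97; pay $2,390.77 → $17,794.20
Week 3: $17,794.20 +$284.71 interest = $18,078.91; pay $3,131.71 → $14,947.20
Week 4: $14,947.20 +$239.16 interest = $15,186.36; pay $3,872.65 → $11,313.71
Week 5: $11,313.71 +$181.02 interest = $11,494.73; pay $4,613.59 → $6,881.14
Week 6: $6,881.14 +$110.10 interest = $6,991.24; pay $5,354.53 → $1,636.71
Week 7: $1,636.71 +$26.19 interest = $1,662.90; pay $1,662.90 → $0.00

$1,662.90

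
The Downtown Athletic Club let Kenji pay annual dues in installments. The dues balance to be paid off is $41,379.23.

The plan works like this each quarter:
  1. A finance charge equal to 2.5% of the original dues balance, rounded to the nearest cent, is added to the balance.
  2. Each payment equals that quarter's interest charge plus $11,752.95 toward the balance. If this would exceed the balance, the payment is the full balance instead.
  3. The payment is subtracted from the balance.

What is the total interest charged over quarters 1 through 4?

$4,137.92

# | Opening | Interest | Payment | End bal
1 | $41,379.23 | $1,034.48 | $12,787.43 | $29,626.28
2 | $29,626.28 | $1,034.48 | $12,787.43 | $17,873.33
3 | $17,873.33 | $1,034.48 | $12,787.43 | $6,120.38
4 | $6,120.38 | $1,034.48 | $7,154.86 | $0.00
Total interest: $1,034.48 + $1,034.48 + $1,034.48 + $1,034.48 = $4,137.92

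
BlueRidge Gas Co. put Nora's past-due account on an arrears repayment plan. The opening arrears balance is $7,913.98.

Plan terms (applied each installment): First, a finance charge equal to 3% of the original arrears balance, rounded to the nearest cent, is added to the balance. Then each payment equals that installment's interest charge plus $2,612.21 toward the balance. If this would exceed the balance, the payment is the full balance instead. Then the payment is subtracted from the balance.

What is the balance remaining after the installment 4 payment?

$0.00

# | Opening | Interest | Payment | End bal
1 | $7,913.98 | $237.42 | $2,849.63 | $5,301.77
2 | $5,301.77 | $237.42 | $2,849.63 | $2,689.56
3 | $2,689.56 | $237.42 | $2,849.63 | $77.35
4 | $77.35 | $237.42 | $314.77 | $0.00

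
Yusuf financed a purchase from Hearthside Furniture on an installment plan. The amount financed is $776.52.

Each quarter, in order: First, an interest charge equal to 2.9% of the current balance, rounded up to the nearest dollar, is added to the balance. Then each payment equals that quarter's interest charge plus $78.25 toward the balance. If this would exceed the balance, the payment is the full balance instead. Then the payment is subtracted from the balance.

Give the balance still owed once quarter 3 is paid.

$541.77

Quarter 1: opening $776.52; interest $23.00 → $799.52; payment $101.25; balance $698.27
Quarter 2: opening $698.27; interest $21.00 → $719.27; payment $99.25; balance $620.02
Quarter 3: opening $620.02; interest $18.00 → $638.02; payment $96.25; balance $541.77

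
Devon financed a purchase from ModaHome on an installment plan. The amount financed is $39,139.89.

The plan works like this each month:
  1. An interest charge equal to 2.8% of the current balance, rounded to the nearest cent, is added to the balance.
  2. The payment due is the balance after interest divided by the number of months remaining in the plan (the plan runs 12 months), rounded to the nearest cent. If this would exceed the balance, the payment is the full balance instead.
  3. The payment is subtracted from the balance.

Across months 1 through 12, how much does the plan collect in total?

$47,048.57

# | Opening | Interest | Payment | End bal
1 | $39,139.89 | $1,095.92 | $3,352.98 | $36,882.83
2 | $36,882.83 | $1,032.72 | $3,446.87 | $34,468.68
3 | $34,468.68 | $965.12 | $3,543.38 | $31,890.42
4 | $31,890.42 | $892.93 | $3,642.59 | $29,140.76
5 | $29,140.76 | $815.94 | $3,744.59 | $26,212.11
6 | $26,212.11 | $733.94 | $3,849.44 | $23,096.61
7 | $23,096.61 | $646.71 | $3,957.22 | $19,786.10
8 | $19,786.10 | $554.01 | $4,068.02 | $16,272.09
9 | $16,272.09 | $455.62 | $4,181.93 | $12,545.78
10 | $12,545.78 | $351.28 | $4,299.02 | $8,598.04
11 | $8,598.04 | $240.75 | $4,419.40 | $4,419.39
12 | $4,419.39 | $123.74 | $4,543.13 | $0.00
Total paid: $47,048.57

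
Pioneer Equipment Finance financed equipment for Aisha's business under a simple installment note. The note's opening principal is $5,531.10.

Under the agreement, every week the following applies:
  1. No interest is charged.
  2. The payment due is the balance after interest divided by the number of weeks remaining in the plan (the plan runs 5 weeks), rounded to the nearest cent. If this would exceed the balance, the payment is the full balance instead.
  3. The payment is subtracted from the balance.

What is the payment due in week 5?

# | Opening | Payment | End bal
1 | $5,531.10 | $1,106.22 | $4,424.88
2 | $4,424.88 | $1,106.22 | $3,318.66
3 | $3,318.66 | $1,106.22 | $2,212.44
4 | $2,212.44 | $1,106.22 | $1,106.22
5 | $1,106.22 | $1,106.22 | $0.00

$1,106.22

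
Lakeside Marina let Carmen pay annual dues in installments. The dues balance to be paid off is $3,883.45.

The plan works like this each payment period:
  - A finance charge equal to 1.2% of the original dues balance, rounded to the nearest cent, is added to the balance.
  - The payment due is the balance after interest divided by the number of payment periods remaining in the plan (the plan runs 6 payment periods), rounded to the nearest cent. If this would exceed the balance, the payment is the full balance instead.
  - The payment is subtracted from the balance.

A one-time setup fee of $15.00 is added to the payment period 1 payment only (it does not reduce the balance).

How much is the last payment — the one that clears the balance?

$761.41

# | Opening | Interest | Payment | Fee | End bal
1 | $3,883.45 | $46.60 | $655.01 | $15.00 | $3,275.04
2 | $3,275.04 | $46.60 | $664.33 | — | $2,657.31
3 | $2,657.31 | $46.60 | $675.98 | — | $2,027.93
4 | $2,027.93 | $46.60 | $691.51 | — | $1,383.02
5 | $1,383.02 | $46.60 | $714.81 | — | $714.81
6 | $714.81 | $46.60 | $761.41 | — | $0.00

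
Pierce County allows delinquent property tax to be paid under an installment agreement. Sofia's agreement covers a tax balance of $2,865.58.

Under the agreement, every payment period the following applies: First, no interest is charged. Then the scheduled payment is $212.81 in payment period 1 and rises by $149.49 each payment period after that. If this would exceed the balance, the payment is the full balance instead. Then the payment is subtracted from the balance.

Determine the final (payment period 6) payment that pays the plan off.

Payment period 1: $2,865.58 − $212.81 → $2,652.77
Payment period 2: $2,652.77 − $362.30 → $2,290.47
Payment period 3: $2,290.47 − $511.79 → $1,778.68
Payment period 4: $1,778.68 − $661.28 → $1,117.40
Payment period 5: $1,117.40 − $810.77 → $306.63
Payment period 6: $306.63 − $306.63 → $0.00

$306.63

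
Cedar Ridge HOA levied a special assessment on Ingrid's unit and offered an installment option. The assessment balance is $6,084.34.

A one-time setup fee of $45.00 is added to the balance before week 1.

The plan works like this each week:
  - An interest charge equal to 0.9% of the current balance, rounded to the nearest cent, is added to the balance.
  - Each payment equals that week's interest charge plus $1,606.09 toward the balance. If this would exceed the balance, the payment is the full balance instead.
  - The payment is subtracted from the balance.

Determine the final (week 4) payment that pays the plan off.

# | Opening | Interest | Payment | End bal
1 | $6,129.34 | $55.16 | $1,661.25 | $4,523.25
2 | $4,523.25 | $40.71 | $1,646.80 | $2,917.16
3 | $2,917.16 | $26.25 | $1,632.34 | $1,311.07
4 | $1,311.07 | $11.80 | $1,322.87 | $0.00

$1,322.87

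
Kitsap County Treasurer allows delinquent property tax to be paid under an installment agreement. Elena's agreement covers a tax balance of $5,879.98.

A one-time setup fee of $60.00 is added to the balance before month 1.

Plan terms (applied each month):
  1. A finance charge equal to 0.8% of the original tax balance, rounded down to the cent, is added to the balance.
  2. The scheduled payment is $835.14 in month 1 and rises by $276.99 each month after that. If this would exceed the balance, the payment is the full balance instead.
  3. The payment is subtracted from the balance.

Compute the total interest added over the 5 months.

$235.15

Month 1: opening $5,939.98; interest $47.03 → $5,987.01; payment $835.14; balance $5,151.87
Month 2: opening $5,151.87; interest $47.03 → $5,198.90; payment $1,112.13; balance $4,086.77
Month 3: opening $4,086.77; interest $47.03 → $4,133.80; payment $1,389.12; balance $2,744.68
Month 4: opening $2,744.68; interest $47.03 → $2,791.71; payment $1,666.11; balance $1,125.60
Month 5: opening $1,125.60; interest $47.03 → $1,172.63; payment $1,172.63; balance $0.00
Total interest: $47.03 + $47.03 + $47.03 + $47.03 + $47.03 = $235.15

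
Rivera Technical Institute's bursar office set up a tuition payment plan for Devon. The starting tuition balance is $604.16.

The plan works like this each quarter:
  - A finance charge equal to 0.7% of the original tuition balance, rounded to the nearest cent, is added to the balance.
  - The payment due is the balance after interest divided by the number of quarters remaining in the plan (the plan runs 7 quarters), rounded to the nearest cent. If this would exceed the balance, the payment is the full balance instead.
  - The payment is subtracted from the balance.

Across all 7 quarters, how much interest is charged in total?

$29.61

# | Opening | Interest | Payment | End bal
1 | $604.16 | $4.23 | $86.91 | $521.48
2 | $521.48 | $4.23 | $87.62 | $438.09
3 | $438.09 | $4.23 | $88.46 | $353.86
4 | $353.86 | $4.23 | $89.52 | $268.57
5 | $268.57 | $4.23 | $90.93 | $181.87
6 | $181.87 | $4.23 | $93.05 | $93.05
7 | $93.05 | $4.23 | $97.28 | $0.00
Total interest: $4.23 + $4.23 + $4.23 + $4.23 + $4.23 + $4.23 + $4.23 = $29.61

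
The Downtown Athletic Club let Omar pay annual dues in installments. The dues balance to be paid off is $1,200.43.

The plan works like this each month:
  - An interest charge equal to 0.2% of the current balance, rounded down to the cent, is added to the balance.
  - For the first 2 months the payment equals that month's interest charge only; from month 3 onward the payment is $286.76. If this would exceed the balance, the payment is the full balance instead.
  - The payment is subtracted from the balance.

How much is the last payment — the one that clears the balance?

$59.68

Month 1: opening $1,200.43; interest $2.40 → $1,202.83; payment $2.40; balance $1,200.43
Month 2: opening $1,200.43; interest $2.40 → $1,202.83; payment $2.40; balance $1,200.43
Month 3: opening $1,200.43; interest $2.40 → $1,202.83; payment $286.76; balance $916.07
Month 4: opening $916.07; interest $1.83 → $917.90; payment $286.76; balance $631.14
Month 5: opening $631.14; interest $1.26 → $632.40; payment $286.76; balance $345.64
Month 6: opening $345.64; interest $0.69 → $346.33; payment $286.76; balance $59.57
Month 7: opening $59.57; interest $0.11 → $59.68; payment $59.68; balance $0.00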